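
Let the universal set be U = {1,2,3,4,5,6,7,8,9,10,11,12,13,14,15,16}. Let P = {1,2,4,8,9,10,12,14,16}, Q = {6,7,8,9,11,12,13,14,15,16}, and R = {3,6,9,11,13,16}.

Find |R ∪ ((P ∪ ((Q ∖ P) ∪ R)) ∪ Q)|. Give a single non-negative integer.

15

Q ∖ P = {6,7,11,13,15}
(Q ∖ P) ∪ R = {3,6,7,9,11,13,15,16}
P ∪ ((Q ∖ P) ∪ R) = {1,2,3,4,6,7,8,9,10,11,12,13,14,15,16}
(P ∪ ((Q ∖ P) ∪ R)) ∪ Q = {1,2,3,4,6,7,8,9,10,11,12,13,14,15,16}
R ∪ ((P ∪ ((Q ∖ P) ∪ R)) ∪ Q) = {1,2,3,4,6,7,8,9,10,11,12,13,14,15,16}
|R ∪ ((P ∪ ((Q ∖ P) ∪ R)) ∪ Q)| = 15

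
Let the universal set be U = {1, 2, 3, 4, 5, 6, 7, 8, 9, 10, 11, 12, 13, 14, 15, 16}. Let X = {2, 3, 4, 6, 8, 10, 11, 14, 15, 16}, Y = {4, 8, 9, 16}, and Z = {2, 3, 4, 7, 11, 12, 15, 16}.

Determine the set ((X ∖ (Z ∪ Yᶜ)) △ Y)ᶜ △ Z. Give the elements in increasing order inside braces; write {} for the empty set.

Yᶜ = {1, 2, 3, 5, 6, 7, 10, 11, 12, 13, 14, 15}
Z ∪ Yᶜ = {1, 2, 3, 4, 5, 6, 7, 10, 11, 12, 13, 14, 15, 16}
X ∖ (Z ∪ Yᶜ) = {8}
(X ∖ (Z ∪ Yᶜ)) △ Y = {4, 9, 16}
((X ∖ (Z ∪ Yᶜ)) △ Y)ᶜ = {1, 2, 3, 5, 6, 7, 8, 10, 11, 12, 13, 14, 15}
((X ∖ (Z ∪ Yᶜ)) △ Y)ᶜ △ Z = {1, 4, 5, 6, 8, 10, 13, 14, 16}

{1, 4, 5, 6, 8, 10, 13, 14, 16}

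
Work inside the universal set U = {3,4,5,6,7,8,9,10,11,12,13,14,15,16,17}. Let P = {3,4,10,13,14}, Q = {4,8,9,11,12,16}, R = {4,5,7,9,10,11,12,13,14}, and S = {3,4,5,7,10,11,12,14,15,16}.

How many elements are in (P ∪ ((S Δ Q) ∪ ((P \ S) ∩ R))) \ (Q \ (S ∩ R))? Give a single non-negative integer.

8

S Δ Q = {3,5,7,8,9,10,14,15}
P \ S = {13}
(P \ S) ∩ R = {13}
(S Δ Q) ∪ ((P \ S) ∩ R) = {3,5,7,8,9,10,13,14,15}
P ∪ ((S Δ Q) ∪ ((P \ S) ∩ R)) = {3,4,5,7,8,9,10,13,14,15}
S ∩ R = {4,5,7,10,11,12,14}
Q \ (S ∩ R) = {8,9,16}
(P ∪ ((S Δ Q) ∪ ((P \ S) ∩ R))) \ (Q \ (S ∩ R)) = {3,4,5,7,10,13,14,15}
|(P ∪ ((S Δ Q) ∪ ((P \ S) ∩ R))) \ (Q \ (S ∩ R))| = 8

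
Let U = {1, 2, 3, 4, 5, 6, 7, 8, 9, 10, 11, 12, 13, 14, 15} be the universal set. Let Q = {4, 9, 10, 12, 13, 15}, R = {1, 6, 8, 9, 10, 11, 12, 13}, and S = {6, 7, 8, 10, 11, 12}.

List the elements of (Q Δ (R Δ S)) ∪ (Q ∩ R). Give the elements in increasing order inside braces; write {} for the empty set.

R Δ S = {1, 7, 9, 13}
Q Δ (R Δ S) = {1, 4, 7, 10, 12, 15}
Q ∩ R = {9, 10, 12, 13}
(Q Δ (R Δ S)) ∪ (Q ∩ R) = {1, 4, 7, 9, 10, 12, 13, 15}

{1, 4, 7, 9, 10, 12, 13, 15}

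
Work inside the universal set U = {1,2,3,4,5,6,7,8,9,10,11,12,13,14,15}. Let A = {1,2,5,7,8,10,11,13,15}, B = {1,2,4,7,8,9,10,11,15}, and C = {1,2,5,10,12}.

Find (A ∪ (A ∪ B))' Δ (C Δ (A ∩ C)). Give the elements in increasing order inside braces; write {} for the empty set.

{3,6,14}

A ∪ B = {1,2,4,5,7,8,9,10,11,13,15}
A ∪ (A ∪ B) = {1,2,4,5,7,8,9,10,11,13,15}
(A ∪ (A ∪ B))' = {3,6,12,14}
A ∩ C = {1,2,5,10}
C Δ (A ∩ C) = {12}
(A ∪ (A ∪ B))' Δ (C Δ (A ∩ C)) = {3,6,14}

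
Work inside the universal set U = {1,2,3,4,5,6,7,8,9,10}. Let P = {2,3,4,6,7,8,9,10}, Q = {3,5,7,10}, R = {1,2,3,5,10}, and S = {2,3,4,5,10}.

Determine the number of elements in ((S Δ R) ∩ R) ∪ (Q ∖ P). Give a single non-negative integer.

S Δ R = {1,4}
(S Δ R) ∩ R = {1}
Q ∖ P = {5}
((S Δ R) ∩ R) ∪ (Q ∖ P) = {1,5}
|((S Δ R) ∩ R) ∪ (Q ∖ P)| = 2

2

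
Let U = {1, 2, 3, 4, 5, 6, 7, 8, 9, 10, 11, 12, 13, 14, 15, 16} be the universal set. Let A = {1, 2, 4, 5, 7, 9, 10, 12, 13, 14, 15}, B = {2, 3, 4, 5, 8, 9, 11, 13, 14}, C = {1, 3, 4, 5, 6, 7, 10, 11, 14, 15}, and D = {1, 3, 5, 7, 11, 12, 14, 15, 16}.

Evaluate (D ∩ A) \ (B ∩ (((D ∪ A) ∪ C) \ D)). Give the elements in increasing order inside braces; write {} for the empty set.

D ∩ A = {1, 5, 7, 12, 14, 15}
D ∪ A = {1, 2, 3, 4, 5, 7, 9, 10, 11, 12, 13, 14, 15, 16}
(D ∪ A) ∪ C = {1, 2, 3, 4, 5, 6, 7, 9, 10, 11, 12, 13, 14, 15, 16}
((D ∪ A) ∪ C) \ D = {2, 4, 6, 9, 10, 13}
B ∩ (((D ∪ A) ∪ C) \ D) = {2, 4, 9, 13}
(D ∩ A) \ (B ∩ (((D ∪ A) ∪ C) \ D)) = {1, 5, 7, 12, 14, 15}

{1, 5, 7, 12, 14, 15}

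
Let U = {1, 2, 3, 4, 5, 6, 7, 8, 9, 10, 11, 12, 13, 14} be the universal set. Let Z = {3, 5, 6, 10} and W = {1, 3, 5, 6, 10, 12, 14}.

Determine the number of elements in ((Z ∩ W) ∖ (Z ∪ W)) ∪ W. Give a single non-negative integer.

Z ∩ W = {3, 5, 6, 10}
Z ∪ W = {1, 3, 5, 6, 10, 12, 14}
(Z ∩ W) ∖ (Z ∪ W) = {}
((Z ∩ W) ∖ (Z ∪ W)) ∪ W = {1, 3, 5, 6, 10, 12, 14}
|((Z ∩ W) ∖ (Z ∪ W)) ∪ W| = 7

7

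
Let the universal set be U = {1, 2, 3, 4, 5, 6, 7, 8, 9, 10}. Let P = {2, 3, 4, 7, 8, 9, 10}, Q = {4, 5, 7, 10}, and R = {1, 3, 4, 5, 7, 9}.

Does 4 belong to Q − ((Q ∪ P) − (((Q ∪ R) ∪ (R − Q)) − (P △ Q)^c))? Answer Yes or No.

4 ∈ Q and 4 ∈ P, so 4 ∈ Q ∪ P
4 ∈ Q and 4 ∈ R, so 4 ∈ Q ∪ R
4 ∈ R and 4 ∈ Q, so 4 ∉ R − Q
4 ∈ (Q ∪ R) and 4 ∉ (R − Q), so 4 ∈ (Q ∪ R) ∪ (R − Q)
4 ∈ P and 4 ∈ Q, so 4 ∉ P △ Q
4 ∈ (P △ Q)^c since 4 ∉ (P △ Q)
4 ∈ ((Q ∪ R) ∪ (R − Q)) and 4 ∈ (P △ Q)^c, so 4 ∉ ((Q ∪ R) ∪ (R − Q)) − (P △ Q)^c
4 ∈ (Q ∪ P) and 4 ∉ (((Q ∪ R) ∪ (R − Q)) − (P △ Q)^c), so 4 ∈ (Q ∪ P) − (((Q ∪ R) ∪ (R − Q)) − (P △ Q)^c)
4 ∈ Q and 4 ∈ ((Q ∪ P) − (((Q ∪ R) ∪ (R − Q)) − (P △ Q)^c)), so 4 ∉ Q − ((Q ∪ P) − (((Q ∪ R) ∪ (R − Q)) − (P △ Q)^c))

No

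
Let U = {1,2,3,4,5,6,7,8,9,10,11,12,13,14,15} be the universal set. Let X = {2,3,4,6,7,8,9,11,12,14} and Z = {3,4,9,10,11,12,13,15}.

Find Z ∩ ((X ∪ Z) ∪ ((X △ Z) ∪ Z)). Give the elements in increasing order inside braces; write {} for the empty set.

X ∪ Z = {2,3,4,6,7,8,9,10,11,12,13,14,15}
X △ Z = {2,6,7,8,10,13,14,15}
(X △ Z) ∪ Z = {2,3,4,6,7,8,9,10,11,12,13,14,15}
(X ∪ Z) ∪ ((X △ Z) ∪ Z) = {2,3,4,6,7,8,9,10,11,12,13,14,15}
Z ∩ ((X ∪ Z) ∪ ((X △ Z) ∪ Z)) = {3,4,9,10,11,12,13,15}

{3,4,9,10,11,12,13,15}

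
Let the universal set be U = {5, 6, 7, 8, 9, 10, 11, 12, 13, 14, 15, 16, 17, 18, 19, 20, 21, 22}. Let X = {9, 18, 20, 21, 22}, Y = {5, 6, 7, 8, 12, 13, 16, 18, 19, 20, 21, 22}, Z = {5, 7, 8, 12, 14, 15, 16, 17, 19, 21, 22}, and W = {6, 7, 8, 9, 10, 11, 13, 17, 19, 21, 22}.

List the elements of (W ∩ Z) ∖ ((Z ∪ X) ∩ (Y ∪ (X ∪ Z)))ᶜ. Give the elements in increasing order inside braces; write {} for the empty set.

W ∩ Z = {7, 8, 17, 19, 21, 22}
Z ∪ X = {5, 7, 8, 9, 12, 14, 15, 16, 17, 18, 19, 20, 21, 22}
X ∪ Z = {5, 7, 8, 9, 12, 14, 15, 16, 17, 18, 19, 20, 21, 22}
Y ∪ (X ∪ Z) = {5, 6, 7, 8, 9, 12, 13, 14, 15, 16, 17, 18, 19, 20, 21, 22}
(Z ∪ X) ∩ (Y ∪ (X ∪ Z)) = {5, 7, 8, 9, 12, 14, 15, 16, 17, 18, 19, 20, 21, 22}
((Z ∪ X) ∩ (Y ∪ (X ∪ Z)))ᶜ = {6, 10, 11, 13}
(W ∩ Z) ∖ ((Z ∪ X) ∩ (Y ∪ (X ∪ Z)))ᶜ = {7, 8, 17, 19, 21, 22}

{7, 8, 17, 19, 21, 22}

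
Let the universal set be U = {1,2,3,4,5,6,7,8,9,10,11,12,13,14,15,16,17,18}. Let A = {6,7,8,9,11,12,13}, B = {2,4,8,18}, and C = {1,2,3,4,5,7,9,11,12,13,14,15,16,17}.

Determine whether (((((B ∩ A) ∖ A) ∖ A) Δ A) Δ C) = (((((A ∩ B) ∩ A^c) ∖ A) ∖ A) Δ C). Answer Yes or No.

No

B ∩ A = {8}
(B ∩ A) ∖ A = {}
((B ∩ A) ∖ A) ∖ A = {}
(((B ∩ A) ∖ A) ∖ A) Δ A = {6,7,8,9,11,12,13}
((((B ∩ A) ∖ A) ∖ A) Δ A) Δ C = {1,2,3,4,5,6,8,14,15,16,17}
A ∩ B = {8}
A^c = {1,2,3,4,5,10,14,15,16,17,18}
(A ∩ B) ∩ A^c = {}
((A ∩ B) ∩ A^c) ∖ A = {}
(((A ∩ B) ∩ A^c) ∖ A) ∖ A = {}
((((A ∩ B) ∩ A^c) ∖ A) ∖ A) Δ C = {1,2,3,4,5,7,9,11,12,13,14,15,16,17}
6 ∈ ((((B ∩ A) ∖ A) ∖ A) Δ A) Δ C but 6 ∉ ((((A ∩ B) ∩ A^c) ∖ A) ∖ A) Δ C, so they differ.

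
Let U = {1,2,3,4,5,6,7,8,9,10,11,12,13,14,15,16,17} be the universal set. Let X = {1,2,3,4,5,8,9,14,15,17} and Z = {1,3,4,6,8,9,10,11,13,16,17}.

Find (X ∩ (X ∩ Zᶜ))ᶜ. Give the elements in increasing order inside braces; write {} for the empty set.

Zᶜ = {2,5,7,12,14,15}
X ∩ Zᶜ = {2,5,14,15}
X ∩ (X ∩ Zᶜ) = {2,5,14,15}
(X ∩ (X ∩ Zᶜ))ᶜ = {1,3,4,6,7,8,9,10,11,12,13,16,17}

{1,3,4,6,7,8,9,10,11,12,13,16,17}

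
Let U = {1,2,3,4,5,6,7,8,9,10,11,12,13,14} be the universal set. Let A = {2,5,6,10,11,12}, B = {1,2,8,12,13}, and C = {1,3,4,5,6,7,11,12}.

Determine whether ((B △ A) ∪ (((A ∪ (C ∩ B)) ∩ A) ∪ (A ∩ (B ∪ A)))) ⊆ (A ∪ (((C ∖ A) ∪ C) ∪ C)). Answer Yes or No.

B △ A = {1,5,6,8,10,11,13}
C ∩ B = {1,12}
A ∪ (C ∩ B) = {1,2,5,6,10,11,12}
(A ∪ (C ∩ B)) ∩ A = {2,5,6,10,11,12}
B ∪ A = {1,2,5,6,8,10,11,12,13}
A ∩ (B ∪ A) = {2,5,6,10,11,12}
((A ∪ (C ∩ B)) ∩ A) ∪ (A ∩ (B ∪ A)) = {2,5,6,10,11,12}
(B △ A) ∪ (((A ∪ (C ∩ B)) ∩ A) ∪ (A ∩ (B ∪ A))) = {1,2,5,6,8,10,11,12,13}
C ∖ A = {1,3,4,7}
(C ∖ A) ∪ C = {1,3,4,5,6,7,11,12}
((C ∖ A) ∪ C) ∪ C = {1,3,4,5,6,7,11,12}
A ∪ (((C ∖ A) ∪ C) ∪ C) = {1,2,3,4,5,6,7,10,11,12}
8 ∈ (B △ A) ∪ (((A ∪ (C ∩ B)) ∩ A) ∪ (A ∩ (B ∪ A))) but 8 ∉ A ∪ (((C ∖ A) ∪ C) ∪ C), so the inclusion fails.

No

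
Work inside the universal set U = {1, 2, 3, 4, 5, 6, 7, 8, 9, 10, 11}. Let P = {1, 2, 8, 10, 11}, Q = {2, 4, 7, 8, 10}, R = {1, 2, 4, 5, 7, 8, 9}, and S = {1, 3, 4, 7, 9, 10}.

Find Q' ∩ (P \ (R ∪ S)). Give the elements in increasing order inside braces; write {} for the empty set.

{11}

Q' = {1, 3, 5, 6, 9, 11}
R ∪ S = {1, 2, 3, 4, 5, 7, 8, 9, 10}
P \ (R ∪ S) = {11}
Q' ∩ (P \ (R ∪ S)) = {11}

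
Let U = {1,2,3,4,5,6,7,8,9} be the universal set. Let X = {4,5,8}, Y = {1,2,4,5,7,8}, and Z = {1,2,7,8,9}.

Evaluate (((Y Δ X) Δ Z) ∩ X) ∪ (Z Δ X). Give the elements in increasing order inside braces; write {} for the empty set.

{1,2,4,5,7,8,9}

Y Δ X = {1,2,7}
(Y Δ X) Δ Z = {8,9}
((Y Δ X) Δ Z) ∩ X = {8}
Z Δ X = {1,2,4,5,7,9}
(((Y Δ X) Δ Z) ∩ X) ∪ (Z Δ X) = {1,2,4,5,7,8,9}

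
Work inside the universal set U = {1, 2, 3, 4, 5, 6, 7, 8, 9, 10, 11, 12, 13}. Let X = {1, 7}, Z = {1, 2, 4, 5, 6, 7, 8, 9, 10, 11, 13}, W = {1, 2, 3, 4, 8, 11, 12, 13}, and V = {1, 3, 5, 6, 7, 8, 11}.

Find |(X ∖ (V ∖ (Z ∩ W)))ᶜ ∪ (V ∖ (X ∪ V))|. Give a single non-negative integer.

Z ∩ W = {1, 2, 4, 8, 11, 13}
V ∖ (Z ∩ W) = {3, 5, 6, 7}
X ∖ (V ∖ (Z ∩ W)) = {1}
(X ∖ (V ∖ (Z ∩ W)))ᶜ = {2, 3, 4, 5, 6, 7, 8, 9, 10, 11, 12, 13}
X ∪ V = {1, 3, 5, 6, 7, 8, 11}
V ∖ (X ∪ V) = {}
(X ∖ (V ∖ (Z ∩ W)))ᶜ ∪ (V ∖ (X ∪ V)) = {2, 3, 4, 5, 6, 7, 8, 9, 10, 11, 12, 13}
|(X ∖ (V ∖ (Z ∩ W)))ᶜ ∪ (V ∖ (X ∪ V))| = 12

12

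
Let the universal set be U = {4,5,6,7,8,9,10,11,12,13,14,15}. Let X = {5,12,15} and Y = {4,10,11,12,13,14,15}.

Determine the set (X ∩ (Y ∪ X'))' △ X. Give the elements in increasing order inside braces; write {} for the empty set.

{4,6,7,8,9,10,11,12,13,14,15}

X' = {4,6,7,8,9,10,11,13,14}
Y ∪ X' = {4,6,7,8,9,10,11,12,13,14,15}
X ∩ (Y ∪ X') = {12,15}
(X ∩ (Y ∪ X'))' = {4,5,6,7,8,9,10,11,13,14}
(X ∩ (Y ∪ X'))' △ X = {4,6,7,8,9,10,11,12,13,14,15}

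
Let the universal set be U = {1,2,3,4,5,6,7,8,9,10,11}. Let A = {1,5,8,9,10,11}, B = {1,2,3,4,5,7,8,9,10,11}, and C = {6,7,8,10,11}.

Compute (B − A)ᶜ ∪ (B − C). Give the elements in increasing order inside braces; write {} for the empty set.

B − A = {2,3,4,7}
(B − A)ᶜ = {1,5,6,8,9,10,11}
B − C = {1,2,3,4,5,9}
(B − A)ᶜ ∪ (B − C) = {1,2,3,4,5,6,8,9,10,11}

{1,2,3,4,5,6,8,9,10,11}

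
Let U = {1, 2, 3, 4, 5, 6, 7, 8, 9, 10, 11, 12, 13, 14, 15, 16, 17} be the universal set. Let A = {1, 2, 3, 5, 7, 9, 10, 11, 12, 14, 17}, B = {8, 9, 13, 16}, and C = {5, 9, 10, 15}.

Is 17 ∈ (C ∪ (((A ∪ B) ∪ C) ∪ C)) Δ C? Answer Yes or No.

17 ∈ A and 17 ∉ B, so 17 ∈ A ∪ B
17 ∈ (A ∪ B) and 17 ∉ C, so 17 ∈ (A ∪ B) ∪ C
17 ∈ ((A ∪ B) ∪ C) and 17 ∉ C, so 17 ∈ ((A ∪ B) ∪ C) ∪ C
17 ∉ C and 17 ∈ (((A ∪ B) ∪ C) ∪ C), so 17 ∈ C ∪ (((A ∪ B) ∪ C) ∪ C)
17 ∈ (C ∪ (((A ∪ B) ∪ C) ∪ C)) and 17 ∉ C, so 17 ∈ (C ∪ (((A ∪ B) ∪ C) ∪ C)) Δ C

Yes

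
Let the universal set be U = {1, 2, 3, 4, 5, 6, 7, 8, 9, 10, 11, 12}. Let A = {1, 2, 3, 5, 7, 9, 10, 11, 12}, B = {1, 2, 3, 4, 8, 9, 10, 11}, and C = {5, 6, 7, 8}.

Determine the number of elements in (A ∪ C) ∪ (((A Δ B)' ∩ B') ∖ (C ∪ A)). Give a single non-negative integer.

11

A ∪ C = {1, 2, 3, 5, 6, 7, 8, 9, 10, 11, 12}
A Δ B = {4, 5, 7, 8, 12}
(A Δ B)' = {1, 2, 3, 6, 9, 10, 11}
B' = {5, 6, 7, 12}
(A Δ B)' ∩ B' = {6}
C ∪ A = {1, 2, 3, 5, 6, 7, 8, 9, 10, 11, 12}
((A Δ B)' ∩ B') ∖ (C ∪ A) = {}
(A ∪ C) ∪ (((A Δ B)' ∩ B') ∖ (C ∪ A)) = {1, 2, 3, 5, 6, 7, 8, 9, 10, 11, 12}
|(A ∪ C) ∪ (((A Δ B)' ∩ B') ∖ (C ∪ A))| = 11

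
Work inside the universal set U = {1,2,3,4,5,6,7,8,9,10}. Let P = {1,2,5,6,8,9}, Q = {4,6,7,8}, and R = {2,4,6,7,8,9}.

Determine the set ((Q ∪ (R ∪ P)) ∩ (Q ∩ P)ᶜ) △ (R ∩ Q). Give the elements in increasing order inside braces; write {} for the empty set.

{1,2,5,6,8,9}

R ∪ P = {1,2,4,5,6,7,8,9}
Q ∪ (R ∪ P) = {1,2,4,5,6,7,8,9}
Q ∩ P = {6,8}
(Q ∩ P)ᶜ = {1,2,3,4,5,7,9,10}
(Q ∪ (R ∪ P)) ∩ (Q ∩ P)ᶜ = {1,2,4,5,7,9}
R ∩ Q = {4,6,7,8}
((Q ∪ (R ∪ P)) ∩ (Q ∩ P)ᶜ) △ (R ∩ Q) = {1,2,5,6,8,9}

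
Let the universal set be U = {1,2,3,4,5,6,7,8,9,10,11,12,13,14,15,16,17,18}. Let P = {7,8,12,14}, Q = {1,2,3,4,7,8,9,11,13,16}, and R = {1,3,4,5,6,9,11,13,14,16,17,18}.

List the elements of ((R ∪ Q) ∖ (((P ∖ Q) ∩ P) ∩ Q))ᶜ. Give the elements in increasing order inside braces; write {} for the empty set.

R ∪ Q = {1,2,3,4,5,6,7,8,9,11,13,14,16,17,18}
P ∖ Q = {12,14}
(P ∖ Q) ∩ P = {12,14}
((P ∖ Q) ∩ P) ∩ Q = {}
(R ∪ Q) ∖ (((P ∖ Q) ∩ P) ∩ Q) = {1,2,3,4,5,6,7,8,9,11,13,14,16,17,18}
((R ∪ Q) ∖ (((P ∖ Q) ∩ P) ∩ Q))ᶜ = {10,12,15}

{10,12,15}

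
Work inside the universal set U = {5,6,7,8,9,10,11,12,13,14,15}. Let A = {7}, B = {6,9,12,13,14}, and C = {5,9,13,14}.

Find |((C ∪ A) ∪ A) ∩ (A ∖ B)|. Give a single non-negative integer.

C ∪ A = {5,7,9,13,14}
(C ∪ A) ∪ A = {5,7,9,13,14}
A ∖ B = {7}
((C ∪ A) ∪ A) ∩ (A ∖ B) = {7}
|((C ∪ A) ∪ A) ∩ (A ∖ B)| = 1

1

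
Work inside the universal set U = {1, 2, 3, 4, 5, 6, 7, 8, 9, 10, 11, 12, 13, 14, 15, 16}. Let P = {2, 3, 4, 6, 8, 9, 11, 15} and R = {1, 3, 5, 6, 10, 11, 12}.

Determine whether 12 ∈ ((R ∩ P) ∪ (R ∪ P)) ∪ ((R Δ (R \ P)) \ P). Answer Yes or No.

12 ∈ R and 12 ∉ P, so 12 ∉ R ∩ P
12 ∈ R and 12 ∉ P, so 12 ∈ R ∪ P
12 ∉ (R ∩ P) and 12 ∈ (R ∪ P), so 12 ∈ (R ∩ P) ∪ (R ∪ P)
12 ∈ R and 12 ∉ P, so 12 ∈ R \ P
12 ∈ R and 12 ∈ (R \ P), so 12 ∉ R Δ (R \ P)
12 ∉ (R Δ (R \ P)) and 12 ∉ P, so 12 ∉ (R Δ (R \ P)) \ P
12 ∈ ((R ∩ P) ∪ (R ∪ P)) and 12 ∉ ((R Δ (R \ P)) \ P), so 12 ∈ ((R ∩ P) ∪ (R ∪ P)) ∪ ((R Δ (R \ P)) \ P)

Yes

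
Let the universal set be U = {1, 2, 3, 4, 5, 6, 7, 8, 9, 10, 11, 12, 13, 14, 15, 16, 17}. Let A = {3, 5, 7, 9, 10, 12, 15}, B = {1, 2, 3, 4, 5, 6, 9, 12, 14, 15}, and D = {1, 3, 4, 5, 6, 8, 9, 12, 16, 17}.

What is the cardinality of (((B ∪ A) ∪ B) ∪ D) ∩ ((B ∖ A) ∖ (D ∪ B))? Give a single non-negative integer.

0

B ∪ A = {1, 2, 3, 4, 5, 6, 7, 9, 10, 12, 14, 15}
(B ∪ A) ∪ B = {1, 2, 3, 4, 5, 6, 7, 9, 10, 12, 14, 15}
((B ∪ A) ∪ B) ∪ D = {1, 2, 3, 4, 5, 6, 7, 8, 9, 10, 12, 14, 15, 16, 17}
B ∖ A = {1, 2, 4, 6, 14}
D ∪ B = {1, 2, 3, 4, 5, 6, 8, 9, 12, 14, 15, 16, 17}
(B ∖ A) ∖ (D ∪ B) = {}
(((B ∪ A) ∪ B) ∪ D) ∩ ((B ∖ A) ∖ (D ∪ B)) = {}
|(((B ∪ A) ∪ B) ∪ D) ∩ ((B ∖ A) ∖ (D ∪ B))| = 0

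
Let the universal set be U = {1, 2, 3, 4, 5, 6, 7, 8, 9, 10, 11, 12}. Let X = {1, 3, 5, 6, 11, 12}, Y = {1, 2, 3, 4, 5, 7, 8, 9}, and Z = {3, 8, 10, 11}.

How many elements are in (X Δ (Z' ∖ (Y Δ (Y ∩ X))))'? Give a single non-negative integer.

Z' = {1, 2, 4, 5, 6, 7, 9, 12}
Y ∩ X = {1, 3, 5}
Y Δ (Y ∩ X) = {2, 4, 7, 8, 9}
Z' ∖ (Y Δ (Y ∩ X)) = {1, 5, 6, 12}
X Δ (Z' ∖ (Y Δ (Y ∩ X))) = {3, 11}
(X Δ (Z' ∖ (Y Δ (Y ∩ X))))' = {1, 2, 4, 5, 6, 7, 8, 9, 10, 12}
|(X Δ (Z' ∖ (Y Δ (Y ∩ X))))'| = 10

10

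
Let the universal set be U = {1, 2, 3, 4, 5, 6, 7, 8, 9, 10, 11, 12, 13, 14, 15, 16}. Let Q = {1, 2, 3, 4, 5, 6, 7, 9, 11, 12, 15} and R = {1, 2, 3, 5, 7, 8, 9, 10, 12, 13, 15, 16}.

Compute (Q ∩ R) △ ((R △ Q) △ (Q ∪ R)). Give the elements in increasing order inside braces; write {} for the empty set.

{}

Q ∩ R = {1, 2, 3, 5, 7, 9, 12, 15}
R △ Q = {4, 6, 8, 10, 11, 13, 16}
Q ∪ R = {1, 2, 3, 4, 5, 6, 7, 8, 9, 10, 11, 12, 13, 15, 16}
(R △ Q) △ (Q ∪ R) = {1, 2, 3, 5, 7, 9, 12, 15}
(Q ∩ R) △ ((R △ Q) △ (Q ∪ R)) = {}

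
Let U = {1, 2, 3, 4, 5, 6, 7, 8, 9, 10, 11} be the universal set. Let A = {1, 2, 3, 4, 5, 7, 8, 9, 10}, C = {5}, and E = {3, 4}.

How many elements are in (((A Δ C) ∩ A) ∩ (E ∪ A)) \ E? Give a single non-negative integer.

A Δ C = {1, 2, 3, 4, 7, 8, 9, 10}
(A Δ C) ∩ A = {1, 2, 3, 4, 7, 8, 9, 10}
E ∪ A = {1, 2, 3, 4, 5, 7, 8, 9, 10}
((A Δ C) ∩ A) ∩ (E ∪ A) = {1, 2, 3, 4, 7, 8, 9, 10}
(((A Δ C) ∩ A) ∩ (E ∪ A)) \ E = {1, 2, 7, 8, 9, 10}
|(((A Δ C) ∩ A) ∩ (E ∪ A)) \ E| = 6

6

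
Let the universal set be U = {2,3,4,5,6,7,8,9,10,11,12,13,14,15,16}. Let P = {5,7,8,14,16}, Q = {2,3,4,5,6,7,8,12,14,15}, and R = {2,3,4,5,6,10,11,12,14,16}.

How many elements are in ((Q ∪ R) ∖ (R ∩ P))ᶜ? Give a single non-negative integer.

Q ∪ R = {2,3,4,5,6,7,8,10,11,12,14,15,16}
R ∩ P = {5,14,16}
(Q ∪ R) ∖ (R ∩ P) = {2,3,4,6,7,8,10,11,12,15}
((Q ∪ R) ∖ (R ∩ P))ᶜ = {5,9,13,14,16}
|((Q ∪ R) ∖ (R ∩ P))ᶜ| = 5

5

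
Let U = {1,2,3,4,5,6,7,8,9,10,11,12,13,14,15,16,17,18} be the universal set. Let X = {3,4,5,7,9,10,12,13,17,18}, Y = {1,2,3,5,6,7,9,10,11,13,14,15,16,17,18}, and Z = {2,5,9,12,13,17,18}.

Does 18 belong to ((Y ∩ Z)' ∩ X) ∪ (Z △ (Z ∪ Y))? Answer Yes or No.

18 ∈ Y and 18 ∈ Z, so 18 ∈ Y ∩ Z
18 ∉ (Y ∩ Z)' since 18 ∈ (Y ∩ Z)
18 ∉ (Y ∩ Z)' and 18 ∈ X, so 18 ∉ (Y ∩ Z)' ∩ X
18 ∈ Z and 18 ∈ Y, so 18 ∈ Z ∪ Y
18 ∈ Z and 18 ∈ (Z ∪ Y), so 18 ∉ Z △ (Z ∪ Y)
18 ∉ ((Y ∩ Z)' ∩ X) and 18 ∉ (Z △ (Z ∪ Y)), so 18 ∉ ((Y ∩ Z)' ∩ X) ∪ (Z △ (Z ∪ Y))

No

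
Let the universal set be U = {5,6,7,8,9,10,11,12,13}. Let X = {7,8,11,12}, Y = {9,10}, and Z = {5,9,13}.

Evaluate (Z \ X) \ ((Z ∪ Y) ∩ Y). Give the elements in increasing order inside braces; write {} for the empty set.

{5,13}

Z \ X = {5,9,13}
Z ∪ Y = {5,9,10,13}
(Z ∪ Y) ∩ Y = {9,10}
(Z \ X) \ ((Z ∪ Y) ∩ Y) = {5,13}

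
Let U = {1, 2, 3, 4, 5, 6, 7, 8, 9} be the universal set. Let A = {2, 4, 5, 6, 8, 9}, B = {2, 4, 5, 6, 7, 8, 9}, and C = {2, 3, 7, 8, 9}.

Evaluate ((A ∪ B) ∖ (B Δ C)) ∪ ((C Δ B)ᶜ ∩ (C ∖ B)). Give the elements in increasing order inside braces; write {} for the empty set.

A ∪ B = {2, 4, 5, 6, 7, 8, 9}
B Δ C = {3, 4, 5, 6}
(A ∪ B) ∖ (B Δ C) = {2, 7, 8, 9}
C Δ B = {3, 4, 5, 6}
(C Δ B)ᶜ = {1, 2, 7, 8, 9}
C ∖ B = {3}
(C Δ B)ᶜ ∩ (C ∖ B) = {}
((A ∪ B) ∖ (B Δ C)) ∪ ((C Δ B)ᶜ ∩ (C ∖ B)) = {2, 7, 8, 9}

{2, 7, 8, 9}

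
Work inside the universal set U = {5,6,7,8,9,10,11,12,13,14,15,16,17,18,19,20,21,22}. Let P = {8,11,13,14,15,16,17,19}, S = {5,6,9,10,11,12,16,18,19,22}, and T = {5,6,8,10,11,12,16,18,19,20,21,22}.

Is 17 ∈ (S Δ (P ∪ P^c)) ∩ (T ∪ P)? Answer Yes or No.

Yes

17 ∈ P, so 17 ∉ P^c
17 ∈ P and 17 ∉ P^c, so 17 ∈ P ∪ P^c
17 ∉ S and 17 ∈ (P ∪ P^c), so 17 ∈ S Δ (P ∪ P^c)
17 ∉ T and 17 ∈ P, so 17 ∈ T ∪ P
17 ∈ (S Δ (P ∪ P^c)) and 17 ∈ (T ∪ P), so 17 ∈ (S Δ (P ∪ P^c)) ∩ (T ∪ P)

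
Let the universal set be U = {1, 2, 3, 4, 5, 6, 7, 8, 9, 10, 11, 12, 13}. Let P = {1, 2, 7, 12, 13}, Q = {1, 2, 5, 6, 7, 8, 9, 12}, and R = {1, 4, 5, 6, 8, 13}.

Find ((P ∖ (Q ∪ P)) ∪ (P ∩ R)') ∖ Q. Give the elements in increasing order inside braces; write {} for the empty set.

Q ∪ P = {1, 2, 5, 6, 7, 8, 9, 12, 13}
P ∖ (Q ∪ P) = {}
P ∩ R = {1, 13}
(P ∩ R)' = {2, 3, 4, 5, 6, 7, 8, 9, 10, 11, 12}
(P ∖ (Q ∪ P)) ∪ (P ∩ R)' = {2, 3, 4, 5, 6, 7, 8, 9, 10, 11, 12}
((P ∖ (Q ∪ P)) ∪ (P ∩ R)') ∖ Q = {3, 4, 10, 11}

{3, 4, 10, 11}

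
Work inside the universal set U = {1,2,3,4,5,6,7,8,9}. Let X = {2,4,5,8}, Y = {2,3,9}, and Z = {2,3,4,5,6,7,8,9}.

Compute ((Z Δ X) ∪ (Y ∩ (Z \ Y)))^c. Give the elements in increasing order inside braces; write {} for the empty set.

{1,2,4,5,8}

Z Δ X = {3,6,7,9}
Z \ Y = {4,5,6,7,8}
Y ∩ (Z \ Y) = {}
(Z Δ X) ∪ (Y ∩ (Z \ Y)) = {3,6,7,9}
((Z Δ X) ∪ (Y ∩ (Z \ Y)))^c = {1,2,4,5,8}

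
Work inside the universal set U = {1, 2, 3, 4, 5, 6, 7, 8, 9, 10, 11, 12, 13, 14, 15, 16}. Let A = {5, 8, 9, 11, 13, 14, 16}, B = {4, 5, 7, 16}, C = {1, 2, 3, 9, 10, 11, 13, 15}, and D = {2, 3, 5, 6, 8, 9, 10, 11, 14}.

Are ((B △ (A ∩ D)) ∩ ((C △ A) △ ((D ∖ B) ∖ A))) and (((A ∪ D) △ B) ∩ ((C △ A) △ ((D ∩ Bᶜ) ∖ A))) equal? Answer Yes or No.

A ∩ D = {5, 8, 9, 11, 14}
B △ (A ∩ D) = {4, 7, 8, 9, 11, 14, 16}
C △ A = {1, 2, 3, 5, 8, 10, 14, 15, 16}
D ∖ B = {2, 3, 6, 8, 9, 10, 11, 14}
(D ∖ B) ∖ A = {2, 3, 6, 10}
(C △ A) △ ((D ∖ B) ∖ A) = {1, 5, 6, 8, 14, 15, 16}
(B △ (A ∩ D)) ∩ ((C △ A) △ ((D ∖ B) ∖ A)) = {8, 14, 16}
A ∪ D = {2, 3, 5, 6, 8, 9, 10, 11, 13, 14, 16}
(A ∪ D) △ B = {2, 3, 4, 6, 7, 8, 9, 10, 11, 13, 14}
Bᶜ = {1, 2, 3, 6, 8, 9, 10, 11, 12, 13, 14, 15}
D ∩ Bᶜ = {2, 3, 6, 8, 9, 10, 11, 14}
(D ∩ Bᶜ) ∖ A = {2, 3, 6, 10}
(C △ A) △ ((D ∩ Bᶜ) ∖ A) = {1, 5, 6, 8, 14, 15, 16}
((A ∪ D) △ B) ∩ ((C △ A) △ ((D ∩ Bᶜ) ∖ A)) = {6, 8, 14}
6 ∈ ((A ∪ D) △ B) ∩ ((C △ A) △ ((D ∩ Bᶜ) ∖ A)) but 6 ∉ (B △ (A ∩ D)) ∩ ((C △ A) △ ((D ∖ B) ∖ A)), so they differ.

No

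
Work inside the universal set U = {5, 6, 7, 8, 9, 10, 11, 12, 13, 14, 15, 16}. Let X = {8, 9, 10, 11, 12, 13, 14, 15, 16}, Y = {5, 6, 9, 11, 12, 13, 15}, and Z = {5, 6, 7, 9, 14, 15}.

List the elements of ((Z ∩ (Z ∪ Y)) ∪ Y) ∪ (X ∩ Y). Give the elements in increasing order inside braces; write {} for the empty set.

{5, 6, 7, 9, 11, 12, 13, 14, 15}

Z ∪ Y = {5, 6, 7, 9, 11, 12, 13, 14, 15}
Z ∩ (Z ∪ Y) = {5, 6, 7, 9, 14, 15}
(Z ∩ (Z ∪ Y)) ∪ Y = {5, 6, 7, 9, 11, 12, 13, 14, 15}
X ∩ Y = {9, 11, 12, 13, 15}
((Z ∩ (Z ∪ Y)) ∪ Y) ∪ (X ∩ Y) = {5, 6, 7, 9, 11, 12, 13, 14, 15}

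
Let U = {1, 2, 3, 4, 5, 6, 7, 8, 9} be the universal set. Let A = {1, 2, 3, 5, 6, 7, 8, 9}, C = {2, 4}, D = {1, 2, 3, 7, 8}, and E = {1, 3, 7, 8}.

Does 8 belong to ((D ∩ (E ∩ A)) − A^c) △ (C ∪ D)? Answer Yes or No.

8 ∈ E and 8 ∈ A, so 8 ∈ E ∩ A
8 ∈ D and 8 ∈ (E ∩ A), so 8 ∈ D ∩ (E ∩ A)
8 ∈ A, so 8 ∉ A^c
8 ∈ (D ∩ (E ∩ A)) and 8 ∉ A^c, so 8 ∈ (D ∩ (E ∩ A)) − A^c
8 ∉ C and 8 ∈ D, so 8 ∈ C ∪ D
8 ∈ ((D ∩ (E ∩ A)) − A^c) and 8 ∈ (C ∪ D), so 8 ∉ ((D ∩ (E ∩ A)) − A^c) △ (C ∪ D)

No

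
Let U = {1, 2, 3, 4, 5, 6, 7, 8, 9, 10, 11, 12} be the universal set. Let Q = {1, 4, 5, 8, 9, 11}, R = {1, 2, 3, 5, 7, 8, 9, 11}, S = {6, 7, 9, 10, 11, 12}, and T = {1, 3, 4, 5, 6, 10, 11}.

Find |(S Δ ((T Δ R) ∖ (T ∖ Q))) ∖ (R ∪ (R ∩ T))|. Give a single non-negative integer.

4

T Δ R = {2, 4, 6, 7, 8, 9, 10}
T ∖ Q = {3, 6, 10}
(T Δ R) ∖ (T ∖ Q) = {2, 4, 7, 8, 9}
S Δ ((T Δ R) ∖ (T ∖ Q)) = {2, 4, 6, 8, 10, 11, 12}
R ∩ T = {1, 3, 5, 11}
R ∪ (R ∩ T) = {1, 2, 3, 5, 7, 8, 9, 11}
(S Δ ((T Δ R) ∖ (T ∖ Q))) ∖ (R ∪ (R ∩ T)) = {4, 6, 10, 12}
|(S Δ ((T Δ R) ∖ (T ∖ Q))) ∖ (R ∪ (R ∩ T))| = 4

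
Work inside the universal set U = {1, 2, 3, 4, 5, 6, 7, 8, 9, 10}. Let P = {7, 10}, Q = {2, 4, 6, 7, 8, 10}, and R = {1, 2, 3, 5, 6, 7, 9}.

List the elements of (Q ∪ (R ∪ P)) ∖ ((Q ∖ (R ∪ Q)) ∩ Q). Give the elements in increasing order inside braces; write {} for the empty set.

{1, 2, 3, 4, 5, 6, 7, 8, 9, 10}

R ∪ P = {1, 2, 3, 5, 6, 7, 9, 10}
Q ∪ (R ∪ P) = {1, 2, 3, 4, 5, 6, 7, 8, 9, 10}
R ∪ Q = {1, 2, 3, 4, 5, 6, 7, 8, 9, 10}
Q ∖ (R ∪ Q) = {}
(Q ∖ (R ∪ Q)) ∩ Q = {}
(Q ∪ (R ∪ P)) ∖ ((Q ∖ (R ∪ Q)) ∩ Q) = {1, 2, 3, 4, 5, 6, 7, 8, 9, 10}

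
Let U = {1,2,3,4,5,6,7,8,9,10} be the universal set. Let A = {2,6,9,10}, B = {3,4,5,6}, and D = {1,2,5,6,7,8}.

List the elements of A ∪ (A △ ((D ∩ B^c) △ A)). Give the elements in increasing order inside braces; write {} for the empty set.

B^c = {1,2,7,8,9,10}
D ∩ B^c = {1,2,7,8}
(D ∩ B^c) △ A = {1,6,7,8,9,10}
A △ ((D ∩ B^c) △ A) = {1,2,7,8}
A ∪ (A △ ((D ∩ B^c) △ A)) = {1,2,6,7,8,9,10}

{1,2,6,7,8,9,10}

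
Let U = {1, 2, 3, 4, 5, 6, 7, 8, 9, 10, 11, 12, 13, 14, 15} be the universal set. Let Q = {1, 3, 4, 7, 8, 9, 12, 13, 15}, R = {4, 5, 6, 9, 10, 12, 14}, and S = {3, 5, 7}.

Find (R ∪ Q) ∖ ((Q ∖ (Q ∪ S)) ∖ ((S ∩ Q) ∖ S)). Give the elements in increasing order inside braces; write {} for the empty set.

{1, 3, 4, 5, 6, 7, 8, 9, 10, 12, 13, 14, 15}

R ∪ Q = {1, 3, 4, 5, 6, 7, 8, 9, 10, 12, 13, 14, 15}
Q ∪ S = {1, 3, 4, 5, 7, 8, 9, 12, 13, 15}
Q ∖ (Q ∪ S) = {}
S ∩ Q = {3, 7}
(S ∩ Q) ∖ S = {}
(Q ∖ (Q ∪ S)) ∖ ((S ∩ Q) ∖ S) = {}
(R ∪ Q) ∖ ((Q ∖ (Q ∪ S)) ∖ ((S ∩ Q) ∖ S)) = {1, 3, 4, 5, 6, 7, 8, 9, 10, 12, 13, 14, 15}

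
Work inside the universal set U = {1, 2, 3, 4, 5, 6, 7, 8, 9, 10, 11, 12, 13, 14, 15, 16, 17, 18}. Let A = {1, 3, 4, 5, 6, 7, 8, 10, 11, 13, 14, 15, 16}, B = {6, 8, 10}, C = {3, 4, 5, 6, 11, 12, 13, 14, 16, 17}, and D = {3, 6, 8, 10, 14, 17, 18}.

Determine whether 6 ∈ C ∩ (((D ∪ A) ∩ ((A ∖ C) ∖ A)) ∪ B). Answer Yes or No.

6 ∈ D and 6 ∈ A, so 6 ∈ D ∪ A
6 ∈ A and 6 ∈ C, so 6 ∉ A ∖ C
6 ∉ (A ∖ C) and 6 ∈ A, so 6 ∉ (A ∖ C) ∖ A
6 ∈ (D ∪ A) and 6 ∉ ((A ∖ C) ∖ A), so 6 ∉ (D ∪ A) ∩ ((A ∖ C) ∖ A)
6 ∉ ((D ∪ A) ∩ ((A ∖ C) ∖ A)) and 6 ∈ B, so 6 ∈ ((D ∪ A) ∩ ((A ∖ C) ∖ A)) ∪ B
6 ∈ C and 6 ∈ (((D ∪ A) ∩ ((A ∖ C) ∖ A)) ∪ B), so 6 ∈ C ∩ (((D ∪ A) ∩ ((A ∖ C) ∖ A)) ∪ B)

Yes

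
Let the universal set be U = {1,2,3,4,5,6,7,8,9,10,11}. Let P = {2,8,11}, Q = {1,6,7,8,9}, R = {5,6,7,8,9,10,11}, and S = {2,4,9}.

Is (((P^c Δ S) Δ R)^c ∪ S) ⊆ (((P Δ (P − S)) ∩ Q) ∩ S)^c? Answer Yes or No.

P^c = {1,3,4,5,6,7,9,10}
P^c Δ S = {1,2,3,5,6,7,10}
(P^c Δ S) Δ R = {1,2,3,8,9,11}
((P^c Δ S) Δ R)^c = {4,5,6,7,10}
((P^c Δ S) Δ R)^c ∪ S = {2,4,5,6,7,9,10}
P − S = {8,11}
P Δ (P − S) = {2}
(P Δ (P − S)) ∩ Q = {}
((P Δ (P − S)) ∩ Q) ∩ S = {}
(((P Δ (P − S)) ∩ Q) ∩ S)^c = {1,2,3,4,5,6,7,8,9,10,11}
Every element of {2,4,5,6,7,9,10} is in {1,2,3,4,5,6,7,8,9,10,11}, so ((P^c Δ S) Δ R)^c ∪ S ⊆ (((P Δ (P − S)) ∩ Q) ∩ S)^c.

Yes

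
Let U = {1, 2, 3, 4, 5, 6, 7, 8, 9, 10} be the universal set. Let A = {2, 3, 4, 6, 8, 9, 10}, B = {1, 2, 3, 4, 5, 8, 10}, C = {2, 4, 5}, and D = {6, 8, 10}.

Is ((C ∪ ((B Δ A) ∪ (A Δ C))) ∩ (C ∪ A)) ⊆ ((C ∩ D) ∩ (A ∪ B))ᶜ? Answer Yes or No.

Yes

B Δ A = {1, 5, 6, 9}
A Δ C = {3, 5, 6, 8, 9, 10}
(B Δ A) ∪ (A Δ C) = {1, 3, 5, 6, 8, 9, 10}
C ∪ ((B Δ A) ∪ (A Δ C)) = {1, 2, 3, 4, 5, 6, 8, 9, 10}
C ∪ A = {2, 3, 4, 5, 6, 8, 9, 10}
(C ∪ ((B Δ A) ∪ (A Δ C))) ∩ (C ∪ A) = {2, 3, 4, 5, 6, 8, 9, 10}
C ∩ D = {}
A ∪ B = {1, 2, 3, 4, 5, 6, 8, 9, 10}
(C ∩ D) ∩ (A ∪ B) = {}
((C ∩ D) ∩ (A ∪ B))ᶜ = {1, 2, 3, 4, 5, 6, 7, 8, 9, 10}
Every element of {2, 3, 4, 5, 6, 8, 9, 10} is in {1, 2, 3, 4, 5, 6, 7, 8, 9, 10}, so (C ∪ ((B Δ A) ∪ (A Δ C))) ∩ (C ∪ A) ⊆ ((C ∩ D) ∩ (A ∪ B))ᶜ.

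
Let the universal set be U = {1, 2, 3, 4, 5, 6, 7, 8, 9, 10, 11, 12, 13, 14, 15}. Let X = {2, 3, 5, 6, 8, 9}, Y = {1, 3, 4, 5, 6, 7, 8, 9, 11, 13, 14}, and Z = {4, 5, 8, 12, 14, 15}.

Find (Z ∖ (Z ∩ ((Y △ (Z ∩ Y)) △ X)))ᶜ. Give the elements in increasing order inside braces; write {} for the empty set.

Z ∩ Y = {4, 5, 8, 14}
Y △ (Z ∩ Y) = {1, 3, 6, 7, 9, 11, 13}
(Y △ (Z ∩ Y)) △ X = {1, 2, 5, 7, 8, 11, 13}
Z ∩ ((Y △ (Z ∩ Y)) △ X) = {5, 8}
Z ∖ (Z ∩ ((Y △ (Z ∩ Y)) △ X)) = {4, 12, 14, 15}
(Z ∖ (Z ∩ ((Y △ (Z ∩ Y)) △ X)))ᶜ = {1, 2, 3, 5, 6, 7, 8, 9, 10, 11, 13}

{1, 2, 3, 5, 6, 7, 8, 9, 10, 11, 13}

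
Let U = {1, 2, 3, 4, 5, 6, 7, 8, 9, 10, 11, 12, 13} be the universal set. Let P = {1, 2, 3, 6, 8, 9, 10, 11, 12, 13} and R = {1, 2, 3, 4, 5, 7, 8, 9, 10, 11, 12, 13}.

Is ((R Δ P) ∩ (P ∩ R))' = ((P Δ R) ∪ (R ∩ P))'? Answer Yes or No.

No

R Δ P = {4, 5, 6, 7}
P ∩ R = {1, 2, 3, 8, 9, 10, 11, 12, 13}
(R Δ P) ∩ (P ∩ R) = {}
((R Δ P) ∩ (P ∩ R))' = {1, 2, 3, 4, 5, 6, 7, 8, 9, 10, 11, 12, 13}
P Δ R = {4, 5, 6, 7}
R ∩ P = {1, 2, 3, 8, 9, 10, 11, 12, 13}
(P Δ R) ∪ (R ∩ P) = {1, 2, 3, 4, 5, 6, 7, 8, 9, 10, 11, 12, 13}
((P Δ R) ∪ (R ∩ P))' = {}
1 ∈ ((R Δ P) ∩ (P ∩ R))' but 1 ∉ ((P Δ R) ∪ (R ∩ P))', so they differ.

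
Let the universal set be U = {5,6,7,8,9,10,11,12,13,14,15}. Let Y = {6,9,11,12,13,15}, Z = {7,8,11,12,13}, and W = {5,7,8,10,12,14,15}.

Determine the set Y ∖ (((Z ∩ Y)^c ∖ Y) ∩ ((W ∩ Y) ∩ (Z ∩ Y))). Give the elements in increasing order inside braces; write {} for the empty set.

{6,9,11,12,13,15}

Z ∩ Y = {11,12,13}
(Z ∩ Y)^c = {5,6,7,8,9,10,14,15}
(Z ∩ Y)^c ∖ Y = {5,7,8,10,14}
W ∩ Y = {12,15}
(W ∩ Y) ∩ (Z ∩ Y) = {12}
((Z ∩ Y)^c ∖ Y) ∩ ((W ∩ Y) ∩ (Z ∩ Y)) = {}
Y ∖ (((Z ∩ Y)^c ∖ Y) ∩ ((W ∩ Y) ∩ (Z ∩ Y))) = {6,9,11,12,13,15}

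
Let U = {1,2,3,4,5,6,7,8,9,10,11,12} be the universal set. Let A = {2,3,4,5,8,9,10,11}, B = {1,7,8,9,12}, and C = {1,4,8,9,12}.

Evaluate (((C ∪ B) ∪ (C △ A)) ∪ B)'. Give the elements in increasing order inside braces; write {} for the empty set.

{6}

C ∪ B = {1,4,7,8,9,12}
C △ A = {1,2,3,5,10,11,12}
(C ∪ B) ∪ (C △ A) = {1,2,3,4,5,7,8,9,10,11,12}
((C ∪ B) ∪ (C △ A)) ∪ B = {1,2,3,4,5,7,8,9,10,11,12}
(((C ∪ B) ∪ (C △ A)) ∪ B)' = {6}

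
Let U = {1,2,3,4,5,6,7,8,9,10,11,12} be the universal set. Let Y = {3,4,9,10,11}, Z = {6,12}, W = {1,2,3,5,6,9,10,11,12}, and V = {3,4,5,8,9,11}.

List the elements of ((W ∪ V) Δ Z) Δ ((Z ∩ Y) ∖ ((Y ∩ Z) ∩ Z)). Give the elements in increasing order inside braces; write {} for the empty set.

{1,2,3,4,5,8,9,10,11}

W ∪ V = {1,2,3,4,5,6,8,9,10,11,12}
(W ∪ V) Δ Z = {1,2,3,4,5,8,9,10,11}
Z ∩ Y = {}
Y ∩ Z = {}
(Y ∩ Z) ∩ Z = {}
(Z ∩ Y) ∖ ((Y ∩ Z) ∩ Z) = {}
((W ∪ V) Δ Z) Δ ((Z ∩ Y) ∖ ((Y ∩ Z) ∩ Z)) = {1,2,3,4,5,8,9,10,11}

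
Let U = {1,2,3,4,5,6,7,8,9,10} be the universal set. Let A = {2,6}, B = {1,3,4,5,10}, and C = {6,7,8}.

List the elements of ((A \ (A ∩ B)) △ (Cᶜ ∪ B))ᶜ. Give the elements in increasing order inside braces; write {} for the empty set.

A ∩ B = {}
A \ (A ∩ B) = {2,6}
Cᶜ = {1,2,3,4,5,9,10}
Cᶜ ∪ B = {1,2,3,4,5,9,10}
(A \ (A ∩ B)) △ (Cᶜ ∪ B) = {1,3,4,5,6,9,10}
((A \ (A ∩ B)) △ (Cᶜ ∪ B))ᶜ = {2,7,8}

{2,7,8}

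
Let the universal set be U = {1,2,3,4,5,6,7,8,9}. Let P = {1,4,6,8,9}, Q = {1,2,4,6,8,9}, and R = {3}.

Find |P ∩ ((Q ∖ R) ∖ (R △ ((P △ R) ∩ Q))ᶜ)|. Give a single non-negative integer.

Q ∖ R = {1,2,4,6,8,9}
P △ R = {1,3,4,6,8,9}
(P △ R) ∩ Q = {1,4,6,8,9}
R △ ((P △ R) ∩ Q) = {1,3,4,6,8,9}
(R △ ((P △ R) ∩ Q))ᶜ = {2,5,7}
(Q ∖ R) ∖ (R △ ((P △ R) ∩ Q))ᶜ = {1,4,6,8,9}
P ∩ ((Q ∖ R) ∖ (R △ ((P △ R) ∩ Q))ᶜ) = {1,4,6,8,9}
|P ∩ ((Q ∖ R) ∖ (R △ ((P △ R) ∩ Q))ᶜ)| = 5

5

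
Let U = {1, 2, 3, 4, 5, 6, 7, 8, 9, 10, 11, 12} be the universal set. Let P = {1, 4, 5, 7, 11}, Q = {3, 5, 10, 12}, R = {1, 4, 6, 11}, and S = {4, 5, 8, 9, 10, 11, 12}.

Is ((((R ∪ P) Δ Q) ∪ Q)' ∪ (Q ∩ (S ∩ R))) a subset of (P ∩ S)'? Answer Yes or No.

R ∪ P = {1, 4, 5, 6, 7, 11}
(R ∪ P) Δ Q = {1, 3, 4, 6, 7, 10, 11, 12}
((R ∪ P) Δ Q) ∪ Q = {1, 3, 4, 5, 6, 7, 10, 11, 12}
(((R ∪ P) Δ Q) ∪ Q)' = {2, 8, 9}
S ∩ R = {4, 11}
Q ∩ (S ∩ R) = {}
(((R ∪ P) Δ Q) ∪ Q)' ∪ (Q ∩ (S ∩ R)) = {2, 8, 9}
P ∩ S = {4, 5, 11}
(P ∩ S)' = {1, 2, 3, 6, 7, 8, 9, 10, 12}
Every element of {2, 8, 9} is in {1, 2, 3, 6, 7, 8, 9, 10, 12}, so (((R ∪ P) Δ Q) ∪ Q)' ∪ (Q ∩ (S ∩ R)) ⊆ (P ∩ S)'.

Yes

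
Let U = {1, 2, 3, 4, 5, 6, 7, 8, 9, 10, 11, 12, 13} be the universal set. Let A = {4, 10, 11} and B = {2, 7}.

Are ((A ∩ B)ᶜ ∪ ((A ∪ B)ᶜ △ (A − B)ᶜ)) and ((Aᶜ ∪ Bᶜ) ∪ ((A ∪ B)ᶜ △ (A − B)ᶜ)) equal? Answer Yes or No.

Yes

A ∩ B = {}
(A ∩ B)ᶜ = {1, 2, 3, 4, 5, 6, 7, 8, 9, 10, 11, 12, 13}
A ∪ B = {2, 4, 7, 10, 11}
(A ∪ B)ᶜ = {1, 3, 5, 6, 8, 9, 12, 13}
A − B = {4, 10, 11}
(A − B)ᶜ = {1, 2, 3, 5, 6, 7, 8, 9, 12, 13}
(A ∪ B)ᶜ △ (A − B)ᶜ = {2, 7}
(A ∩ B)ᶜ ∪ ((A ∪ B)ᶜ △ (A − B)ᶜ) = {1, 2, 3, 4, 5, 6, 7, 8, 9, 10, 11, 12, 13}
Aᶜ = {1, 2, 3, 5, 6, 7, 8, 9, 12, 13}
Bᶜ = {1, 3, 4, 5, 6, 8, 9, 10, 11, 12, 13}
Aᶜ ∪ Bᶜ = {1, 2, 3, 4, 5, 6, 7, 8, 9, 10, 11, 12, 13}
(Aᶜ ∪ Bᶜ) ∪ ((A ∪ B)ᶜ △ (A − B)ᶜ) = {1, 2, 3, 4, 5, 6, 7, 8, 9, 10, 11, 12, 13}
Both equal {1, 2, 3, 4, 5, 6, 7, 8, 9, 10, 11, 12, 13}, so (A ∩ B)ᶜ ∪ ((A ∪ B)ᶜ △ (A − B)ᶜ) = (Aᶜ ∪ Bᶜ) ∪ ((A ∪ B)ᶜ △ (A − B)ᶜ).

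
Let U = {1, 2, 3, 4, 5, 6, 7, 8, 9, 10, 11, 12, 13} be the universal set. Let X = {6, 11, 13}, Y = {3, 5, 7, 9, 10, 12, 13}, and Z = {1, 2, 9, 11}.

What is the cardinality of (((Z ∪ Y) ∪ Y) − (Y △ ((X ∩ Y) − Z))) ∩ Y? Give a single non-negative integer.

1

Z ∪ Y = {1, 2, 3, 5, 7, 9, 10, 11, 12, 13}
(Z ∪ Y) ∪ Y = {1, 2, 3, 5, 7, 9, 10, 11, 12, 13}
X ∩ Y = {13}
(X ∩ Y) − Z = {13}
Y △ ((X ∩ Y) − Z) = {3, 5, 7, 9, 10, 12}
((Z ∪ Y) ∪ Y) − (Y △ ((X ∩ Y) − Z)) = {1, 2, 11, 13}
(((Z ∪ Y) ∪ Y) − (Y △ ((X ∩ Y) − Z))) ∩ Y = {13}
|(((Z ∪ Y) ∪ Y) − (Y △ ((X ∩ Y) − Z))) ∩ Y| = 1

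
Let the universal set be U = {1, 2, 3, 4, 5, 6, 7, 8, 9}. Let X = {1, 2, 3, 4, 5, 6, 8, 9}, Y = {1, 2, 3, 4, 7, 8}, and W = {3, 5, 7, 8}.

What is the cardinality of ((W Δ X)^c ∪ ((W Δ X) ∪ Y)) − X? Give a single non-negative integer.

W Δ X = {1, 2, 4, 6, 7, 9}
(W Δ X)^c = {3, 5, 8}
(W Δ X) ∪ Y = {1, 2, 3, 4, 6, 7, 8, 9}
(W Δ X)^c ∪ ((W Δ X) ∪ Y) = {1, 2, 3, 4, 5, 6, 7, 8, 9}
((W Δ X)^c ∪ ((W Δ X) ∪ Y)) − X = {7}
|((W Δ X)^c ∪ ((W Δ X) ∪ Y)) − X| = 1

1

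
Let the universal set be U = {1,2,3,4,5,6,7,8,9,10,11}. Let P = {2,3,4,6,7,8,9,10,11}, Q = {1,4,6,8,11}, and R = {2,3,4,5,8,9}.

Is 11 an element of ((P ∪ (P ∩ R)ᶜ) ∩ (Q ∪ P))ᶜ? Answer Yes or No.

No

11 ∈ P and 11 ∉ R, so 11 ∉ P ∩ R
11 ∈ (P ∩ R)ᶜ since 11 ∉ (P ∩ R)
11 ∈ P and 11 ∈ (P ∩ R)ᶜ, so 11 ∈ P ∪ (P ∩ R)ᶜ
11 ∈ Q and 11 ∈ P, so 11 ∈ Q ∪ P
11 ∈ (P ∪ (P ∩ R)ᶜ) and 11 ∈ (Q ∪ P), so 11 ∈ (P ∪ (P ∩ R)ᶜ) ∩ (Q ∪ P)
11 ∉ ((P ∪ (P ∩ R)ᶜ) ∩ (Q ∪ P))ᶜ since 11 ∈ ((P ∪ (P ∩ R)ᶜ) ∩ (Q ∪ P))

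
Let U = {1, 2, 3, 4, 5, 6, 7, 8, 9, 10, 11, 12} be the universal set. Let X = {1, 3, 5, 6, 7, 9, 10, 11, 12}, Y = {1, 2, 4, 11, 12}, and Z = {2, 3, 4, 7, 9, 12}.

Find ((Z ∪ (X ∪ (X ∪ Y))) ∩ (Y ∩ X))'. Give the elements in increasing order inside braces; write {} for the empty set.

{2, 3, 4, 5, 6, 7, 8, 9, 10}

X ∪ Y = {1, 2, 3, 4, 5, 6, 7, 9, 10, 11, 12}
X ∪ (X ∪ Y) = {1, 2, 3, 4, 5, 6, 7, 9, 10, 11, 12}
Z ∪ (X ∪ (X ∪ Y)) = {1, 2, 3, 4, 5, 6, 7, 9, 10, 11, 12}
Y ∩ X = {1, 11, 12}
(Z ∪ (X ∪ (X ∪ Y))) ∩ (Y ∩ X) = {1, 11, 12}
((Z ∪ (X ∪ (X ∪ Y))) ∩ (Y ∩ X))' = {2, 3, 4, 5, 6, 7, 8, 9, 10}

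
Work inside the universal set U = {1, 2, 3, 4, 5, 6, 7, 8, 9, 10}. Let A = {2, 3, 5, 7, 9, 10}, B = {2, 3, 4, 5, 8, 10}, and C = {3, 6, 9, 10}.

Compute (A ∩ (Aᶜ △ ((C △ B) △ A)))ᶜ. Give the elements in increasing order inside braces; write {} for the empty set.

Aᶜ = {1, 4, 6, 8}
C △ B = {2, 4, 5, 6, 8, 9}
(C △ B) △ A = {3, 4, 6, 7, 8, 10}
Aᶜ △ ((C △ B) △ A) = {1, 3, 7, 10}
A ∩ (Aᶜ △ ((C △ B) △ A)) = {3, 7, 10}
(A ∩ (Aᶜ △ ((C △ B) △ A)))ᶜ = {1, 2, 4, 5, 6, 8, 9}

{1, 2, 4, 5, 6, 8, 9}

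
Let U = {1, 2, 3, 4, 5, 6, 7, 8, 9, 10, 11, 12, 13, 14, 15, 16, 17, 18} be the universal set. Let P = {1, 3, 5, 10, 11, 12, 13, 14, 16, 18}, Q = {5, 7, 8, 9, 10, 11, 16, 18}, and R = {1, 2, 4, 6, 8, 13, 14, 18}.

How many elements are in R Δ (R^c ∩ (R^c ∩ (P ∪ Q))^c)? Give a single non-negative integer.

10

R^c = {3, 5, 7, 9, 10, 11, 12, 15, 16, 17}
P ∪ Q = {1, 3, 5, 7, 8, 9, 10, 11, 12, 13, 14, 16, 18}
R^c ∩ (P ∪ Q) = {3, 5, 7, 9, 10, 11, 12, 16}
(R^c ∩ (P ∪ Q))^c = {1, 2, 4, 6, 8, 13, 14, 15, 17, 18}
R^c ∩ (R^c ∩ (P ∪ Q))^c = {15, 17}
R Δ (R^c ∩ (R^c ∩ (P ∪ Q))^c) = {1, 2, 4, 6, 8, 13, 14, 15, 17, 18}
|R Δ (R^c ∩ (R^c ∩ (P ∪ Q))^c)| = 10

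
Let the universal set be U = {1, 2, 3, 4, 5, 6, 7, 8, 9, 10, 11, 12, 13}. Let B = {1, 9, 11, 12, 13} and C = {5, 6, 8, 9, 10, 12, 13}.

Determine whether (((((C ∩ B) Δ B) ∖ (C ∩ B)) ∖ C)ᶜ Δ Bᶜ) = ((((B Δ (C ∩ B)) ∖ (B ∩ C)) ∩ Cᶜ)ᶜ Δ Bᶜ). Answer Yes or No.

C ∩ B = {9, 12, 13}
(C ∩ B) Δ B = {1, 11}
((C ∩ B) Δ B) ∖ (C ∩ B) = {1, 11}
(((C ∩ B) Δ B) ∖ (C ∩ B)) ∖ C = {1, 11}
((((C ∩ B) Δ B) ∖ (C ∩ B)) ∖ C)ᶜ = {2, 3, 4, 5, 6, 7, 8, 9, 10, 12, 13}
Bᶜ = {2, 3, 4, 5, 6, 7, 8, 10}
((((C ∩ B) Δ B) ∖ (C ∩ B)) ∖ C)ᶜ Δ Bᶜ = {9, 12, 13}
B Δ (C ∩ B) = {1, 11}
B ∩ C = {9, 12, 13}
(B Δ (C ∩ B)) ∖ (B ∩ C) = {1, 11}
Cᶜ = {1, 2, 3, 4, 7, 11}
((B Δ (C ∩ B)) ∖ (B ∩ C)) ∩ Cᶜ = {1, 11}
(((B Δ (C ∩ B)) ∖ (B ∩ C)) ∩ Cᶜ)ᶜ = {2, 3, 4, 5, 6, 7, 8, 9, 10, 12, 13}
(((B Δ (C ∩ B)) ∖ (B ∩ C)) ∩ Cᶜ)ᶜ Δ Bᶜ = {9, 12, 13}
Both equal {9, 12, 13}, so ((((C ∩ B) Δ B) ∖ (C ∩ B)) ∖ C)ᶜ Δ Bᶜ = (((B Δ (C ∩ B)) ∖ (B ∩ C)) ∩ Cᶜ)ᶜ Δ Bᶜ.

Yes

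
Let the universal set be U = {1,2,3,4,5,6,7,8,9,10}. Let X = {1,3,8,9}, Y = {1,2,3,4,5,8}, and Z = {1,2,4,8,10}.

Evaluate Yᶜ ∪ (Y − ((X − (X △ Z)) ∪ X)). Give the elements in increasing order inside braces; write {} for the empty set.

Yᶜ = {6,7,9,10}
X △ Z = {2,3,4,9,10}
X − (X △ Z) = {1,8}
(X − (X △ Z)) ∪ X = {1,3,8,9}
Y − ((X − (X △ Z)) ∪ X) = {2,4,5}
Yᶜ ∪ (Y − ((X − (X △ Z)) ∪ X)) = {2,4,5,6,7,9,10}

{2,4,5,6,7,9,10}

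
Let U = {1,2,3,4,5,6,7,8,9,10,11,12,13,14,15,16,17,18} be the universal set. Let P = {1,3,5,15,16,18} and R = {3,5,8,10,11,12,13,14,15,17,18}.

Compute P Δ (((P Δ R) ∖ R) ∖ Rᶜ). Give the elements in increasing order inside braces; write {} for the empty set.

P Δ R = {1,8,10,11,12,13,14,16,17}
(P Δ R) ∖ R = {1,16}
Rᶜ = {1,2,4,6,7,9,16}
((P Δ R) ∖ R) ∖ Rᶜ = {}
P Δ (((P Δ R) ∖ R) ∖ Rᶜ) = {1,3,5,15,16,18}

{1,3,5,15,16,18}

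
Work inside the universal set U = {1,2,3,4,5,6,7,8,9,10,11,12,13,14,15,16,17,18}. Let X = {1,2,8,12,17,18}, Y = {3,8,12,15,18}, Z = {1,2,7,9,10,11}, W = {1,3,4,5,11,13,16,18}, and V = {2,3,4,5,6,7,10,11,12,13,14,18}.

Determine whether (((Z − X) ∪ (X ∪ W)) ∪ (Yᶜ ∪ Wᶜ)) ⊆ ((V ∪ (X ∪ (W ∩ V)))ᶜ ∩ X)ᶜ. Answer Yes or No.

Z − X = {7,9,10,11}
X ∪ W = {1,2,3,4,5,8,11,12,13,16,17,18}
(Z − X) ∪ (X ∪ W) = {1,2,3,4,5,7,8,9,10,11,12,13,16,17,18}
Yᶜ = {1,2,4,5,6,7,9,10,11,13,14,16,17}
Wᶜ = {2,6,7,8,9,10,12,14,15,17}
Yᶜ ∪ Wᶜ = {1,2,4,5,6,7,8,9,10,11,12,13,14,15,16,17}
((Z − X) ∪ (X ∪ W)) ∪ (Yᶜ ∪ Wᶜ) = {1,2,3,4,5,6,7,8,9,10,11,12,13,14,15,16,17,18}
W ∩ V = {3,4,5,11,13,18}
X ∪ (W ∩ V) = {1,2,3,4,5,8,11,12,13,17,18}
V ∪ (X ∪ (W ∩ V)) = {1,2,3,4,5,6,7,8,10,11,12,13,14,17,18}
(V ∪ (X ∪ (W ∩ V)))ᶜ = {9,15,16}
(V ∪ (X ∪ (W ∩ V)))ᶜ ∩ X = {}
((V ∪ (X ∪ (W ∩ V)))ᶜ ∩ X)ᶜ = {1,2,3,4,5,6,7,8,9,10,11,12,13,14,15,16,17,18}
Every element of {1,2,3,4,5,6,7,8,9,10,11,12,13,14,15,16,17,18} is in {1,2,3,4,5,6,7,8,9,10,11,12,13,14,15,16,17,18}, so ((Z − X) ∪ (X ∪ W)) ∪ (Yᶜ ∪ Wᶜ) ⊆ ((V ∪ (X ∪ (W ∩ V)))ᶜ ∩ X)ᶜ.

Yes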